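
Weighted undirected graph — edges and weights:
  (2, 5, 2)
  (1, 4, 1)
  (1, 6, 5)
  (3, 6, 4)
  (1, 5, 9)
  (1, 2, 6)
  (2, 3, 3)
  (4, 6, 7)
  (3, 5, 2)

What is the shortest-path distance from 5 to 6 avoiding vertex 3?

Some routes from 5 to 6 avoiding 3:
5 -> 2 -> 1 -> 6: 2 + 6 + 5 = 13
5 -> 2 -> 1 -> 4 -> 6: 2 + 6 + 1 + 7 = 16
5 -> 1 -> 6: 9 + 5 = 14
The minimum is 13.

13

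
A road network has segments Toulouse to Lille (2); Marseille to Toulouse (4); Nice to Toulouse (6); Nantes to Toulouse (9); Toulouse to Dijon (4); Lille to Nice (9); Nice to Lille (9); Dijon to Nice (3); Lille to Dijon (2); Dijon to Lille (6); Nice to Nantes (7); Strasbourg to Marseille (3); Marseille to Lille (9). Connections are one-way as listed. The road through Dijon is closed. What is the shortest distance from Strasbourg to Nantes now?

25

Routes from Strasbourg to Nantes avoiding Dijon:
Strasbourg→Marseille→Lille→Nice→Nantes: 3 + 9 + 9 + 7 = 28
Strasbourg→Marseille→Toulouse→Lille→Nice→Nantes: 3 + 4 + 2 + 9 + 7 = 25
Shortest: 25.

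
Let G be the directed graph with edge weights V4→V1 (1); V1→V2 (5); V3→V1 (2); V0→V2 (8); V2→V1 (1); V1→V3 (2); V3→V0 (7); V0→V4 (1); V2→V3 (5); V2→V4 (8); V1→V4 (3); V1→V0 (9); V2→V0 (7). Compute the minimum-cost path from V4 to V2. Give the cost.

Candidate routes:
V4→V1→V3→V0→V2: 1 + 2 + 7 + 8 = 18
V4→V1→V2: 1 + 5 = 6
V4→V1→V0→V2: 1 + 9 + 8 = 18
Shortest: 6.

6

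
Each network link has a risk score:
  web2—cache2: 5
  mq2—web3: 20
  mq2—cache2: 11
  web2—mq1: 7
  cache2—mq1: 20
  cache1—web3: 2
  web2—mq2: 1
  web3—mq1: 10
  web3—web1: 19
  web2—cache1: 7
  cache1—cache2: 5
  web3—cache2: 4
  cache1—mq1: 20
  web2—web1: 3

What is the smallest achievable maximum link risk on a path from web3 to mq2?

Some routes from web3 to mq2:
web3→cache1→web2→mq2: max(2, 7, 1) = 7
web3→cache2→web2→mq2: max(4, 5, 1) = 5
web3→cache1→cache2→web2→mq2: max(2, 5, 5, 1) = 5
web3→cache2→cache1→web2→mq2: max(4, 5, 7, 1) = 7
web3→mq1→web2→mq2: max(10, 7, 1) = 10
The minimum achievable maximum is 5.

5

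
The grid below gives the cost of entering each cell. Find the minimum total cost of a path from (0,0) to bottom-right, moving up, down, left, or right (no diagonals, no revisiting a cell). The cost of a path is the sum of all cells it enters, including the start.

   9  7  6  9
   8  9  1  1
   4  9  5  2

26

Path [0,0]→[0,1]→[0,2]→[1,2]→[1,3]→[2,3]: 9 + 7 + 6 + 1 + 1 + 2 = 26.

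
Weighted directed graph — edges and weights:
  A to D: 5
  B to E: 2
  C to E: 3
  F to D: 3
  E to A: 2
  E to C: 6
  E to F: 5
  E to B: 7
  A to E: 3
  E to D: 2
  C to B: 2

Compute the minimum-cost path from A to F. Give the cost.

8

Candidate routes:
A -> E -> F: 3 + 5 = 8
The minimum is 8.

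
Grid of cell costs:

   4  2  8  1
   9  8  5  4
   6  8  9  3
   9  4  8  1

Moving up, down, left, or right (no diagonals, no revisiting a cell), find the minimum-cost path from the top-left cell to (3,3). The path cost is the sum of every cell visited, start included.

23

Path r0c0 -> r0c1 -> r0c2 -> r0c3 -> r1c3 -> r2c3 -> r3c3: 4 + 2 + 8 + 1 + 4 + 3 + 1 = 23.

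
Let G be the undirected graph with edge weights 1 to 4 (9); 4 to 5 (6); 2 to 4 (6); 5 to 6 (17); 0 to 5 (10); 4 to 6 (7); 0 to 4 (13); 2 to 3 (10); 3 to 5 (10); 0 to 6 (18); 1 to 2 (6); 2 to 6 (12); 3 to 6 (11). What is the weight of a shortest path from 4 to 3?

A few of the 4→3 routes:
4 → 2 → 3: 6 + 10 = 16
4 → 1 → 2 → 3: 9 + 6 + 10 = 25
4 → 2 → 6 → 3: 6 + 12 + 11 = 29
4 → 6 → 3: 7 + 11 = 18
4 → 6 → 2 → 3: 7 + 12 + 10 = 29
4 → 5 → 3: 6 + 10 = 16
The minimum is 16.

16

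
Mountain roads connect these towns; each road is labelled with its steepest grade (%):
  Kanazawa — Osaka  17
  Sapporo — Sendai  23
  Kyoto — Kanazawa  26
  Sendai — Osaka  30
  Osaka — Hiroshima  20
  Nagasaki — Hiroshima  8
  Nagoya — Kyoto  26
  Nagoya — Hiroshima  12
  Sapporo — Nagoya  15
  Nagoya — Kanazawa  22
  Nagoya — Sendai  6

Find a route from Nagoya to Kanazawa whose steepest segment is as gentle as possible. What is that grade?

20

Candidate routes:
Nagoya-Kanazawa: max(22) = 22
Nagoya-Sapporo-Sendai-Osaka-Kanazawa: max(15, 23, 30, 17) = 30
Nagoya-Kyoto-Kanazawa: max(26, 26) = 26
Nagoya-Sendai-Osaka-Kanazawa: max(6, 30, 17) = 30
Nagoya-Hiroshima-Osaka-Kanazawa: max(12, 20, 17) = 20
The minimum achievable maximum is 20%.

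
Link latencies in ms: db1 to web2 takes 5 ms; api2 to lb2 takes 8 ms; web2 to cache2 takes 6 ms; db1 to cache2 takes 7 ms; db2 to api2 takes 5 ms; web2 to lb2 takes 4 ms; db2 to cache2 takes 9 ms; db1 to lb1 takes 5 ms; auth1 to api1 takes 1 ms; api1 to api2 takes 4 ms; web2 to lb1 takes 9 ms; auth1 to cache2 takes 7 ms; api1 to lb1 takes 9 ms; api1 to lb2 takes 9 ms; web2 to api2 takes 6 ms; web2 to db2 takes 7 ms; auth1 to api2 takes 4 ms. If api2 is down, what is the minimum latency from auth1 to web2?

Comparing a few candidate routes:
auth1→api1→lb1→web2: 1 + 9 + 9 = 19
auth1→api1→lb1→db1→web2: 1 + 9 + 5 + 5 = 20
auth1→cache2→db2→web2: 7 + 9 + 7 = 23
auth1→cache2→web2: 7 + 6 = 13
auth1→api1→lb2→web2: 1 + 9 + 4 = 14
auth1→cache2→db1→web2: 7 + 7 + 5 = 19
The minimum is 13 ms.

13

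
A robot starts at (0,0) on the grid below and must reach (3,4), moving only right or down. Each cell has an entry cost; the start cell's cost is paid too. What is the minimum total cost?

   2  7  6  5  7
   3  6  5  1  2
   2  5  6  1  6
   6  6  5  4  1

23

Path [0,0] → [1,0] → [1,1] → [1,2] → [1,3] → [2,3] → [3,3] → [3,4]: 2 + 3 + 6 + 5 + 1 + 1 + 4 + 1 = 23.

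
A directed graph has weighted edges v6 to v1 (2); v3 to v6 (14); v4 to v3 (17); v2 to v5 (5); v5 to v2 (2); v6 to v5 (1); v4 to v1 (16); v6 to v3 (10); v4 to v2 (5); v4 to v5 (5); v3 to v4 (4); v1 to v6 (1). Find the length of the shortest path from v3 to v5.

9

Some routes from v3 to v5:
v3→v4→v2→v5: 4 + 5 + 5 = 14
v3→v6→v5: 14 + 1 = 15
v3→v4→v5: 4 + 5 = 9
Shortest: 9.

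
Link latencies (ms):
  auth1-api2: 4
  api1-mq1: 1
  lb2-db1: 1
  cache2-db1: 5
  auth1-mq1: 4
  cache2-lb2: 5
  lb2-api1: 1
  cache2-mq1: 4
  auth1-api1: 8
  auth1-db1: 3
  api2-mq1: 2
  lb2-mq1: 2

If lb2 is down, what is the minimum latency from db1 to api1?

8

Checking several routes:
db1 -> auth1 -> mq1 -> api1: 3 + 4 + 1 = 8
db1 -> cache2 -> mq1 -> api1: 5 + 4 + 1 = 10
db1 -> auth1 -> api1: 3 + 8 = 11
db1 -> auth1 -> api2 -> mq1 -> api1: 3 + 4 + 2 + 1 = 10
The minimum is 8 ms.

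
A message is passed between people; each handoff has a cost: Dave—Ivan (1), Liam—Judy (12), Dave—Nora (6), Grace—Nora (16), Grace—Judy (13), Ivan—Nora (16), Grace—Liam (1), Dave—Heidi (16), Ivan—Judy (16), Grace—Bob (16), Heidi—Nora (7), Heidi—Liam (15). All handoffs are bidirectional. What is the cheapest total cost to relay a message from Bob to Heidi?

Comparing a few candidate routes:
Bob→Grace→Judy→Ivan→Dave→Nora→Heidi: 16 + 13 + 16 + 1 + 6 + 7 = 59
Bob→Grace→Judy→Liam→Heidi: 16 + 13 + 12 + 15 = 56
Bob→Grace→Nora→Dave→Heidi: 16 + 16 + 6 + 16 = 54
Bob→Grace→Nora→Heidi: 16 + 16 + 7 = 39
Bob→Grace→Liam→Heidi: 16 + 1 + 15 = 32
The minimum is 32.

32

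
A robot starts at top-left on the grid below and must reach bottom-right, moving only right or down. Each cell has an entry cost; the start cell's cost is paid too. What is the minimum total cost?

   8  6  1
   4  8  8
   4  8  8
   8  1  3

Take r0c0 → r1c0 → r2c0 → r2c1 → r3c1 → r3c2 for a total of 8 + 4 + 4 + 8 + 1 + 3 = 28.
For comparison, the top-then-right route costs 34.

28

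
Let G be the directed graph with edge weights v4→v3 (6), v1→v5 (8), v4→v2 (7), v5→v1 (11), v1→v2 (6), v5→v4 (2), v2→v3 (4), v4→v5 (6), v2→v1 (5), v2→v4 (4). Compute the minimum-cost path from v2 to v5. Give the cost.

10

Routes from v2 to v5:
v2 -> v4 -> v5: 4 + 6 = 10
v2 -> v1 -> v5: 5 + 8 = 13
Best route has total 10.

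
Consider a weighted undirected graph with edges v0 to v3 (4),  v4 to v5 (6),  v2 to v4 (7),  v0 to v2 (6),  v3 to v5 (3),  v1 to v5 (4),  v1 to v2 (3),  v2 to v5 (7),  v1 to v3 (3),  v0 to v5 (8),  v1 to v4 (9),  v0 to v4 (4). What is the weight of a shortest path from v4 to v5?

6

Comparing a few candidate routes:
v4 -> v5: 6
v4 -> v0 -> v5: 4 + 8 = 12
v4 -> v0 -> v3 -> v5: 4 + 4 + 3 = 11
The minimum is 6.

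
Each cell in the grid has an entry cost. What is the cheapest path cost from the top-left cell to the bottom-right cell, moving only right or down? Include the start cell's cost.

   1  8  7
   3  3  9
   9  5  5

One optimal route is [0,0] [1,0] [1,1] [2,1] [2,2].
Its cost is 1 + 3 + 3 + 5 + 5 = 17.
(Top row then right column would cost 30.)

17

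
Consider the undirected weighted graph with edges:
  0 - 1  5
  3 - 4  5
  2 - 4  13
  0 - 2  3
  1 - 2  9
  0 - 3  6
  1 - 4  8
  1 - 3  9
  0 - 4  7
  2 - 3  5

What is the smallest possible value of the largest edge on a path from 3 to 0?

A few of the 3→0 routes:
3→4→0: max(5, 7) = 7
3→4→1→0: max(5, 8, 5) = 8
3→2→0: max(5, 3) = 5
3→0: max(6) = 6
The minimum achievable maximum is 5.

5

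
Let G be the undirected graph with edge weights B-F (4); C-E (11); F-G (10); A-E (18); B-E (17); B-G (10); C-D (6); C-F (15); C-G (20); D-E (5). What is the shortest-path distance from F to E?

Checking several routes:
F → G → C → E: 10 + 20 + 11 = 41
F → G → C → D → E: 10 + 20 + 6 + 5 = 41
F → C → D → E: 15 + 6 + 5 = 26
F → B → E: 4 + 17 = 21
F → G → B → E: 10 + 10 + 17 = 37
F → C → E: 15 + 11 = 26
Best route has total 21.

21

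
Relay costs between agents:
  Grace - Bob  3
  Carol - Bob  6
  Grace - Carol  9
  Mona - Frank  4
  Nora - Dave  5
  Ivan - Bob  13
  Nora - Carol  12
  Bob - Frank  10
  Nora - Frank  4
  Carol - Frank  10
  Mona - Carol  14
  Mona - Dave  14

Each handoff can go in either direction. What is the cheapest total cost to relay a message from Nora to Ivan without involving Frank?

31

Checking several routes:
Nora -> Dave -> Mona -> Carol -> Bob -> Ivan: 5 + 14 + 14 + 6 + 13 = 52
Nora -> Carol -> Grace -> Bob -> Ivan: 12 + 9 + 3 + 13 = 37
Nora -> Carol -> Bob -> Ivan: 12 + 6 + 13 = 31
Shortest: 31.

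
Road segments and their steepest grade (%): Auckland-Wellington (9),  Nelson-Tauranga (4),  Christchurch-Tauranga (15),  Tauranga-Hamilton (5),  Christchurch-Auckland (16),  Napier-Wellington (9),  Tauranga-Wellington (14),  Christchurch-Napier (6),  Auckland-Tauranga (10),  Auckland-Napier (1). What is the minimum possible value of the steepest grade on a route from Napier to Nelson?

10

Checking several routes:
Napier → Auckland → Tauranga → Nelson: max(1, 10, 4) = 10
Napier → Wellington → Auckland → Tauranga → Nelson: max(9, 9, 10, 4) = 10
Napier → Wellington → Tauranga → Nelson: max(9, 14, 4) = 14
Napier → Auckland → Wellington → Tauranga → Nelson: max(1, 9, 14, 4) = 14
The minimum achievable maximum is 10%.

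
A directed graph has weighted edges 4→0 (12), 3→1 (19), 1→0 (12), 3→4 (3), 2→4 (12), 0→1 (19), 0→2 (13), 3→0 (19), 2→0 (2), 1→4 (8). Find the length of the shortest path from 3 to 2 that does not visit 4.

32

Routes from 3 to 2 avoiding 4:
3 -> 1 -> 0 -> 2: 19 + 12 + 13 = 44
3 -> 0 -> 2: 19 + 13 = 32
Best route has total 32.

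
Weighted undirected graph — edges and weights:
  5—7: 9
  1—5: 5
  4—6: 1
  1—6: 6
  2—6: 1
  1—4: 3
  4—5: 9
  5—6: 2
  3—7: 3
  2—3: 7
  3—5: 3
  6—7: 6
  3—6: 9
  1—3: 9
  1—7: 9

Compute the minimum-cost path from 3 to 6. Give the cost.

Some routes from 3 to 6:
3→2→6: 7 + 1 = 8
3→5→6: 3 + 2 = 5
3→6: 9
The minimum is 5.

5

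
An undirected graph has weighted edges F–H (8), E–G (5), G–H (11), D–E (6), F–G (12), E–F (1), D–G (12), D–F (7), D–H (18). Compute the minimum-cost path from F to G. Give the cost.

6

Some routes from F to G:
F→H→G: 8 + 11 = 19
F→D→G: 7 + 12 = 19
F→G: 12
F→D→E→G: 7 + 6 + 5 = 18
F→E→D→G: 1 + 6 + 12 = 19
F→E→G: 1 + 5 = 6
Shortest: 6.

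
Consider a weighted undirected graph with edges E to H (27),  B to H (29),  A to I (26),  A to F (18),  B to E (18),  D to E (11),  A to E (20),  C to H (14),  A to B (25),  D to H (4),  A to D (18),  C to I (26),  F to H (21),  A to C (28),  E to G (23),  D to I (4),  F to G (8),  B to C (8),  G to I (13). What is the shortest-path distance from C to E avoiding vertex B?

Comparing a few candidate routes:
C - H - E: 14 + 27 = 41
C - H - D - A - E: 14 + 4 + 18 + 20 = 56
C - H - D - E: 14 + 4 + 11 = 29
C - A - E: 28 + 20 = 48
C - I - D - E: 26 + 4 + 11 = 41
C - A - D - E: 28 + 18 + 11 = 57
Shortest: 29.

29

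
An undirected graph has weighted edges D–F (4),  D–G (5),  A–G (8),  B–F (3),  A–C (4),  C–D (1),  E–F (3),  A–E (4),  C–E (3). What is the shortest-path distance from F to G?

9

Some routes from F to G:
F -> D -> C -> A -> G: 4 + 1 + 4 + 8 = 17
F -> E -> A -> G: 3 + 4 + 8 = 15
F -> D -> G: 4 + 5 = 9
F -> E -> A -> C -> D -> G: 3 + 4 + 4 + 1 + 5 = 17
F -> E -> C -> D -> G: 3 + 3 + 1 + 5 = 12
Best route has total 9.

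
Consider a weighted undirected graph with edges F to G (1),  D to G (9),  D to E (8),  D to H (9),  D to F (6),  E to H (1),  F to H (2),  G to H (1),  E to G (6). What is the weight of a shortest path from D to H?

8

Comparing a few candidate routes:
D → G → F → H: 9 + 1 + 2 = 12
D → F → H: 6 + 2 = 8
D → E → H: 8 + 1 = 9
D → G → H: 9 + 1 = 10
D → H: 9
D → F → G → H: 6 + 1 + 1 = 8
Shortest: 8.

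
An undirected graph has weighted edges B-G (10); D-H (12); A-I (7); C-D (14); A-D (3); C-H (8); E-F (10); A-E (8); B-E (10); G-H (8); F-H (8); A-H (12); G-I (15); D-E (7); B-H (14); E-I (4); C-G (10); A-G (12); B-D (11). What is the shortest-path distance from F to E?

A few of the F→E routes:
F→H→D→E: 8 + 12 + 7 = 27
F→H→A→E: 8 + 12 + 8 = 28
F→E: 10
Best route has total 10.

10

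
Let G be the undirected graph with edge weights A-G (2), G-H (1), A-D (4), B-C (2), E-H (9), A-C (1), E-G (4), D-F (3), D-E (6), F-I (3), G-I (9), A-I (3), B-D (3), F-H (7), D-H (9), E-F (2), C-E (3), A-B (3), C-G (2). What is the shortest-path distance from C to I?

4

Checking several routes:
C -> G -> A -> I: 2 + 2 + 3 = 7
C -> B -> D -> F -> I: 2 + 3 + 3 + 3 = 11
C -> E -> F -> I: 3 + 2 + 3 = 8
C -> A -> I: 1 + 3 = 4
C -> B -> A -> I: 2 + 3 + 3 = 8
Shortest: 4.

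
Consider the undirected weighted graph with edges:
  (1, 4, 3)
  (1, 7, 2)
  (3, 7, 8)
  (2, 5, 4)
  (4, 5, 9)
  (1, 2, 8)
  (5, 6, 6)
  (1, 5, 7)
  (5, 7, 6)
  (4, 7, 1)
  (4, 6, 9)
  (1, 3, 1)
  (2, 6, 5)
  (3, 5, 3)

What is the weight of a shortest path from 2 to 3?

Comparing a few candidate routes:
2 -> 5 -> 7 -> 4 -> 1 -> 3: 4 + 6 + 1 + 3 + 1 = 15
2 -> 5 -> 7 -> 1 -> 3: 4 + 6 + 2 + 1 = 13
2 -> 5 -> 1 -> 3: 4 + 7 + 1 = 12
2 -> 1 -> 3: 8 + 1 = 9
2 -> 6 -> 5 -> 3: 5 + 6 + 3 = 14
2 -> 5 -> 3: 4 + 3 = 7
Best route has total 7.

7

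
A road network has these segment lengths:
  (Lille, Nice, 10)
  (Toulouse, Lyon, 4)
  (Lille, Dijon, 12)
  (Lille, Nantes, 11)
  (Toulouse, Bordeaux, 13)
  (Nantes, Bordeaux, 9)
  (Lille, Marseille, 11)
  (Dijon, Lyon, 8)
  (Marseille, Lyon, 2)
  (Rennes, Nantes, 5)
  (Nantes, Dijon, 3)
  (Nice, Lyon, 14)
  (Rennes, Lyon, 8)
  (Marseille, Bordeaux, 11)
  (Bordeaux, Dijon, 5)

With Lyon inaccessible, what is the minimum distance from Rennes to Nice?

A few of the Rennes→Nice routes:
Rennes -> Nantes -> Lille -> Nice: 5 + 11 + 10 = 26
Rennes -> Nantes -> Dijon -> Lille -> Nice: 5 + 3 + 12 + 10 = 30
Rennes -> Nantes -> Bordeaux -> Dijon -> Lille -> Nice: 5 + 9 + 5 + 12 + 10 = 41
Best route has total 26.

26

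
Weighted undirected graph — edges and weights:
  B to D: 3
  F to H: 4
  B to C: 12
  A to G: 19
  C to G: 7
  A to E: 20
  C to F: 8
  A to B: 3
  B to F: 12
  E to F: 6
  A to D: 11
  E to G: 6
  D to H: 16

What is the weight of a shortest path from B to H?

Checking several routes:
B -> A -> D -> H: 3 + 11 + 16 = 30
B -> D -> H: 3 + 16 = 19
B -> A -> E -> F -> H: 3 + 20 + 6 + 4 = 33
B -> F -> H: 12 + 4 = 16
B -> C -> F -> H: 12 + 8 + 4 = 24
Best route has total 16.

16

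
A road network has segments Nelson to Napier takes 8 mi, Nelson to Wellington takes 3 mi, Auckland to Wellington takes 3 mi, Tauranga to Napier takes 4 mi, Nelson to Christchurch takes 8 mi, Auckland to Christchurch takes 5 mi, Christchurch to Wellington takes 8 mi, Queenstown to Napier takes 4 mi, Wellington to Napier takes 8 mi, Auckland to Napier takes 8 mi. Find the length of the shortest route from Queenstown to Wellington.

12

Some routes from Queenstown to Wellington:
Queenstown -> Napier -> Auckland -> Wellington: 4 + 8 + 3 = 15
Queenstown -> Napier -> Wellington: 4 + 8 = 12
Queenstown -> Napier -> Nelson -> Wellington: 4 + 8 + 3 = 15
Shortest: 12 mi.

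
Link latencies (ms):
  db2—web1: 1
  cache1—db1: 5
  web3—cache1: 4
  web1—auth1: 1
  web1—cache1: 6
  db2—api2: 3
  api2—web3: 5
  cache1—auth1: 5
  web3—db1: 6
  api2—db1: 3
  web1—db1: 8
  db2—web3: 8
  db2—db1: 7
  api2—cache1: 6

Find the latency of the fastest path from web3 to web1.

9

Comparing a few candidate routes:
web3 -> cache1 -> web1: 4 + 6 = 10
web3 -> cache1 -> auth1 -> web1: 4 + 5 + 1 = 10
web3 -> cache1 -> api2 -> db2 -> web1: 4 + 6 + 3 + 1 = 14
web3 -> db1 -> api2 -> db2 -> web1: 6 + 3 + 3 + 1 = 13
web3 -> db2 -> web1: 8 + 1 = 9
web3 -> api2 -> db2 -> web1: 5 + 3 + 1 = 9
Best route has total 9 ms.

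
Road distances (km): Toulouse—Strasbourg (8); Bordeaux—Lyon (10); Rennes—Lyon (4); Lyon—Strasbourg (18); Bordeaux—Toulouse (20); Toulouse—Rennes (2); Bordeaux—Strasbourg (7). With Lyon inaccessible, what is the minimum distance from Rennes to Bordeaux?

Routes from Rennes to Bordeaux avoiding Lyon:
Rennes - Toulouse - Strasbourg - Bordeaux: 2 + 8 + 7 = 17
Rennes - Toulouse - Bordeaux: 2 + 20 = 22
Shortest: 17 km.

17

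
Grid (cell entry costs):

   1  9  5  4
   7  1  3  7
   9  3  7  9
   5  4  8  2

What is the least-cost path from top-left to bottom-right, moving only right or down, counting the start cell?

One optimal route is (0,0) (1,0) (1,1) (2,1) (3,1) (3,2) (3,3).
Its cost is 1 + 7 + 1 + 3 + 4 + 8 + 2 = 26.

26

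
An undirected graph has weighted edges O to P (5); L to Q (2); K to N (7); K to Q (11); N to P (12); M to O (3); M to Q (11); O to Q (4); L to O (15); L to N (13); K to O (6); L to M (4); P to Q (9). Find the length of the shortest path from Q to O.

A few of the Q→O routes:
Q -> L -> M -> O: 2 + 4 + 3 = 9
Q -> O: 4
Q -> P -> O: 9 + 5 = 14
The minimum is 4.

4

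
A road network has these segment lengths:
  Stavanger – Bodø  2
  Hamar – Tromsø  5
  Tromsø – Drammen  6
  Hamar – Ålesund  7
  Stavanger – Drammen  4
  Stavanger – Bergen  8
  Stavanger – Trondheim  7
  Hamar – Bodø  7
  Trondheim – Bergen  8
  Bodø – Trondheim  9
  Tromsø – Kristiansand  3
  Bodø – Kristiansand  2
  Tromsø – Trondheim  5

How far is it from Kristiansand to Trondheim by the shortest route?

8

Comparing a few candidate routes:
Kristiansand - Bodø - Stavanger - Trondheim: 2 + 2 + 7 = 11
Kristiansand - Bodø - Hamar - Tromsø - Trondheim: 2 + 7 + 5 + 5 = 19
Kristiansand - Bodø - Trondheim: 2 + 9 = 11
Kristiansand - Bodø - Stavanger - Drammen - Tromsø - Trondheim: 2 + 2 + 4 + 6 + 5 = 19
Kristiansand - Tromsø - Trondheim: 3 + 5 = 8
Shortest: 8.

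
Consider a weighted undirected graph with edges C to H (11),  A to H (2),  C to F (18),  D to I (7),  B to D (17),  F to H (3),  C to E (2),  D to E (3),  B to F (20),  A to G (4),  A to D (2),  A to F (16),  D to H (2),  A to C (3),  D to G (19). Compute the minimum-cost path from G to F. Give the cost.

9

Some routes from G to F:
G -> A -> F: 4 + 16 = 20
G -> A -> H -> F: 4 + 2 + 3 = 9
G -> A -> D -> H -> F: 4 + 2 + 2 + 3 = 11
G -> A -> C -> E -> D -> H -> F: 4 + 3 + 2 + 3 + 2 + 3 = 17
The minimum is 9.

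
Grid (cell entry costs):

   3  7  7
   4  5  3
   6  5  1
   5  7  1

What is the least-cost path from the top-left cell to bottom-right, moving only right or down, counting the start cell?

17

Cheapest: [0,0] -> [1,0] -> [1,1] -> [1,2] -> [2,2] -> [3,2]
  3 + 4 + 5 + 3 + 1 + 1 = 17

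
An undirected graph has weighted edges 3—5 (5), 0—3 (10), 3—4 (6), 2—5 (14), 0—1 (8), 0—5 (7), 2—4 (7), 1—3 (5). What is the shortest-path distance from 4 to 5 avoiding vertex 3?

Paths from 4 to 5 avoiding 3:
4→2→5: 7 + 14 = 21
Best route has total 21.

21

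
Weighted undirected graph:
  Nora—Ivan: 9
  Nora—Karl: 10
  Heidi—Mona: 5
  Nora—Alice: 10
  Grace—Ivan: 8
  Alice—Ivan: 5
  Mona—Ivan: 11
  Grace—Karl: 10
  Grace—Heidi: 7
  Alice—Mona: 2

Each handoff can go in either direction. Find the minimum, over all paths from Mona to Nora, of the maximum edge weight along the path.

Some routes from Mona to Nora:
Mona → Alice → Ivan → Nora: max(2, 5, 9) = 9
Mona → Alice → Nora: max(2, 10) = 10
Mona → Alice → Ivan → Grace → Karl → Nora: max(2, 5, 8, 10, 10) = 10
Mona → Heidi → Grace → Ivan → Nora: max(5, 7, 8, 9) = 9
Smallest bottleneck: 9.

9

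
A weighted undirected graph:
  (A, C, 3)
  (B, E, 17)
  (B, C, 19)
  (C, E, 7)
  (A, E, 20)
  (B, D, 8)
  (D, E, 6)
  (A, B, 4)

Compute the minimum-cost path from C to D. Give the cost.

13

Some routes from C to D:
C - E - D: 7 + 6 = 13
C - B - D: 19 + 8 = 27
C - A - B - D: 3 + 4 + 8 = 15
The minimum is 13.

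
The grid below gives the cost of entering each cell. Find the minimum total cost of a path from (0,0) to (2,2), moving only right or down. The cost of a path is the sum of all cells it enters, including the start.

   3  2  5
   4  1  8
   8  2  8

Path r0c0 r0c1 r1c1 r2c1 r2c2: 3 + 2 + 1 + 2 + 8 = 16.

16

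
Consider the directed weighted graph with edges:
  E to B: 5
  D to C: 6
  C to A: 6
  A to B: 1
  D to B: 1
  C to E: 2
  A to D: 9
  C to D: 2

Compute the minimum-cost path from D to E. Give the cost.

Routes from D to E:
D -> C -> E: 6 + 2 = 8
Shortest: 8.

8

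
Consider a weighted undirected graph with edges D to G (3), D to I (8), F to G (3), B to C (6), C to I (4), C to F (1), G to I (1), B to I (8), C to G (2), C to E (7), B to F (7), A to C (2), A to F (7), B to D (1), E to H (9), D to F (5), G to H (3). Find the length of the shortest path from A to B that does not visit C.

Comparing a few candidate routes:
A → F → G → I → B: 7 + 3 + 1 + 8 = 19
A → F → D → B: 7 + 5 + 1 = 13
A → F → G → D → B: 7 + 3 + 3 + 1 = 14
A → F → B: 7 + 7 = 14
Best route has total 13.

13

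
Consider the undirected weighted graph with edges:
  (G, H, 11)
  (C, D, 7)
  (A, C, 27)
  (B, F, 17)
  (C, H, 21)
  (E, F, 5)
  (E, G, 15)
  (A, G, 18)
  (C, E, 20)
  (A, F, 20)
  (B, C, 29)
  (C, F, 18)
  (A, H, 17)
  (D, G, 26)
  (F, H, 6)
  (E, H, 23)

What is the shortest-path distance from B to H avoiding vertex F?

50

A few of the B→H routes:
B → C → A → H: 29 + 27 + 17 = 73
B → C → E → G → H: 29 + 20 + 15 + 11 = 75
B → C → H: 29 + 21 = 50
B → C → A → G → H: 29 + 27 + 18 + 11 = 85
B → C → E → H: 29 + 20 + 23 = 72
B → C → D → G → H: 29 + 7 + 26 + 11 = 73
Shortest: 50.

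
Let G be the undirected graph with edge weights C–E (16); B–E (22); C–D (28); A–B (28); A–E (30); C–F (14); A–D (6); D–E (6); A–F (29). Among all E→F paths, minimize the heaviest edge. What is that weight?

16

Some routes from E to F:
E-C-F: max(16, 14) = 16
E-D-C-F: max(6, 28, 14) = 28
E-B-A-D-C-F: max(22, 28, 6, 28, 14) = 28
E-D-A-F: max(6, 6, 29) = 29
Smallest bottleneck: 16.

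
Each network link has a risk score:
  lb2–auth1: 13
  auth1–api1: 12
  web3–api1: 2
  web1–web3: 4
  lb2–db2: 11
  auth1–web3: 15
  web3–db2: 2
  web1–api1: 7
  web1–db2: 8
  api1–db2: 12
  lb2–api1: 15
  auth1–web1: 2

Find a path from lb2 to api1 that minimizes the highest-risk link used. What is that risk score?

A few of the lb2→api1 routes:
lb2→db2→web3→web1→api1: max(11, 2, 4, 7) = 11
lb2→db2→web1→web3→api1: max(11, 8, 4, 2) = 11
lb2→db2→api1: max(11, 12) = 12
lb2→db2→web3→api1: max(11, 2, 2) = 11
lb2→db2→web1→api1: max(11, 8, 7) = 11
lb2→db2→web3→web1→auth1→api1: max(11, 2, 4, 2, 12) = 12
Smallest bottleneck: 11.

11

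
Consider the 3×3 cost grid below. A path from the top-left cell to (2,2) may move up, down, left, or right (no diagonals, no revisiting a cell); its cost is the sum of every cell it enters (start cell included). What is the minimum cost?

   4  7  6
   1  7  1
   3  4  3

15

Take (0,0) -> (1,0) -> (2,0) -> (2,1) -> (2,2) for a total of 4 + 1 + 3 + 4 + 3 = 15.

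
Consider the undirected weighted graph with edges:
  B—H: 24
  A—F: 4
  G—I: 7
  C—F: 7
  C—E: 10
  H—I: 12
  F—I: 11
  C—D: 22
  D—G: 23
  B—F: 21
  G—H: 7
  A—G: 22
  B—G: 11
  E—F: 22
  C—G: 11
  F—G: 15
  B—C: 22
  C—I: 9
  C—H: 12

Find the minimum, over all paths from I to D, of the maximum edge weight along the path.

22

Checking several routes:
I - F - B - C - D: max(11, 21, 22, 22) = 22
I - F - A - G - B - C - D: max(11, 4, 22, 11, 22, 22) = 22
I - F - B - G - H - C - D: max(11, 21, 11, 7, 12, 22) = 22
I - F - B - G - C - D: max(11, 21, 11, 11, 22) = 22
I - F - A - G - C - D: max(11, 4, 22, 11, 22) = 22
I - F - A - G - H - C - D: max(11, 4, 22, 7, 12, 22) = 22
Smallest bottleneck: 22.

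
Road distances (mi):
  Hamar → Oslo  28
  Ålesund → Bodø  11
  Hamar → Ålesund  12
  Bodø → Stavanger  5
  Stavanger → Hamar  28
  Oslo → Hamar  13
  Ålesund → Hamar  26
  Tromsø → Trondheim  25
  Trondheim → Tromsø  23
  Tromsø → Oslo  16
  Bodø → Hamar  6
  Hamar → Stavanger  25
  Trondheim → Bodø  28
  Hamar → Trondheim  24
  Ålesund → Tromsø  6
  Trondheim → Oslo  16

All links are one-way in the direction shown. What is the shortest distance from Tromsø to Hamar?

Routes from Tromsø to Hamar:
Tromsø→Trondheim→Bodø→Hamar: 25 + 28 + 6 = 59
Tromsø→Oslo→Hamar: 16 + 13 = 29
Tromsø→Trondheim→Bodø→Stavanger→Hamar: 25 + 28 + 5 + 28 = 86
Tromsø→Trondheim→Oslo→Hamar: 25 + 16 + 13 = 54
Shortest: 29 mi.

29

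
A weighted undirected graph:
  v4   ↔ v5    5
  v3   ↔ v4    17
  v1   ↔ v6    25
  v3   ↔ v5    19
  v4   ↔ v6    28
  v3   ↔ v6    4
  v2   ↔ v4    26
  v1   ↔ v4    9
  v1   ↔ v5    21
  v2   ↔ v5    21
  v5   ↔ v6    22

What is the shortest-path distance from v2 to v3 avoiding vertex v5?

Candidate routes:
v2→v4→v1→v6→v3: 26 + 9 + 25 + 4 = 64
v2→v4→v3: 26 + 17 = 43
v2→v4→v6→v3: 26 + 28 + 4 = 58
The minimum is 43.

43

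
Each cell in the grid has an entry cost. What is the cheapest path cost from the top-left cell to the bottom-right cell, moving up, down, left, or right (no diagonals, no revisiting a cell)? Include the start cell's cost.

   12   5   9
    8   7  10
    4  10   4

Path r0c0 r0c1 r1c1 r1c2 r2c2: 12 + 5 + 7 + 10 + 4 = 38.

38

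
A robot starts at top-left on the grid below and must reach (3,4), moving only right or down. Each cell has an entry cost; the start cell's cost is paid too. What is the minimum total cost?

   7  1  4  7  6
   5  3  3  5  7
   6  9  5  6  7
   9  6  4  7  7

One optimal route is (0,0) → (0,1) → (1,1) → (1,2) → (2,2) → (3,2) → (3,3) → (3,4).
Its cost is 7 + 1 + 3 + 3 + 5 + 4 + 7 + 7 = 37.
(Top row then right column would cost 46.)

37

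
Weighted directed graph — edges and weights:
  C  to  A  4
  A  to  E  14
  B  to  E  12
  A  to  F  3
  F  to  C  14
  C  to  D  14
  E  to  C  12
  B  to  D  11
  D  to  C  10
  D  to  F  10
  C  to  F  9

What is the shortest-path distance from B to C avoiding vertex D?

24

Paths from B to C avoiding D:
B - E - C: 12 + 12 = 24
Best route has total 24.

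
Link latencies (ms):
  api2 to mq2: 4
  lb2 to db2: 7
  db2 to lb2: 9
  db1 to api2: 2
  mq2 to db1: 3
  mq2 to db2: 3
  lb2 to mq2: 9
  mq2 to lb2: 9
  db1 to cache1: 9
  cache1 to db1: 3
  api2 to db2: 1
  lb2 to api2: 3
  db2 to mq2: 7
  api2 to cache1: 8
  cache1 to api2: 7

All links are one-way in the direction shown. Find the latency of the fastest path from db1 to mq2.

6

Some routes from db1 to mq2:
db1→api2→mq2: 2 + 4 = 6
db1→api2→db2→mq2: 2 + 1 + 7 = 10
db1→cache1→api2→mq2: 9 + 7 + 4 = 20
Shortest: 6 ms.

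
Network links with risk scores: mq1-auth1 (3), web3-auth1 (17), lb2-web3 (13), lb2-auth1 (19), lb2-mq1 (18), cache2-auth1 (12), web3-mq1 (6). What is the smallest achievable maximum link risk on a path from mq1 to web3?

6

Some routes from mq1 to web3:
mq1 - auth1 - web3: max(3, 17) = 17
mq1 - auth1 - lb2 - web3: max(3, 19, 13) = 19
mq1 - web3: max(6) = 6
mq1 - lb2 - web3: max(18, 13) = 18
The minimum achievable maximum is 6.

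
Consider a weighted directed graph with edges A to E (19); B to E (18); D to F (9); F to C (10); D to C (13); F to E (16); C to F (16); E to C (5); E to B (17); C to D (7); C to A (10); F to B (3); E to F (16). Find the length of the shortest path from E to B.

17

Comparing a few candidate routes:
E - C - F - B: 5 + 16 + 3 = 24
E - B: 17
E - F - B: 16 + 3 = 19
Best route has total 17.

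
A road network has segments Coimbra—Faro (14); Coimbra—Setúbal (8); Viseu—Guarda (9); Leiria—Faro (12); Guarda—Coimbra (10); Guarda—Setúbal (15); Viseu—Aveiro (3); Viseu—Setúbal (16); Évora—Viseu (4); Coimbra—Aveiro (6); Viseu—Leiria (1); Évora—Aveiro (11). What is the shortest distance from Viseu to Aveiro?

3

Some routes from Viseu to Aveiro:
Viseu-Évora-Aveiro: 4 + 11 = 15
Viseu-Aveiro: 3
Viseu-Guarda-Coimbra-Aveiro: 9 + 10 + 6 = 25
Best route has total 3 km.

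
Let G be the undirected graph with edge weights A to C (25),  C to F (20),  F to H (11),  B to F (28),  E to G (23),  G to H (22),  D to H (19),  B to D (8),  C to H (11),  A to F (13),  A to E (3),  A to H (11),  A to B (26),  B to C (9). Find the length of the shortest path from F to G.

Checking several routes:
F-H-G: 11 + 22 = 33
F-A-H-G: 13 + 11 + 22 = 46
F-H-A-E-G: 11 + 11 + 3 + 23 = 48
F-C-H-G: 20 + 11 + 22 = 53
F-A-E-G: 13 + 3 + 23 = 39
Shortest: 33.

33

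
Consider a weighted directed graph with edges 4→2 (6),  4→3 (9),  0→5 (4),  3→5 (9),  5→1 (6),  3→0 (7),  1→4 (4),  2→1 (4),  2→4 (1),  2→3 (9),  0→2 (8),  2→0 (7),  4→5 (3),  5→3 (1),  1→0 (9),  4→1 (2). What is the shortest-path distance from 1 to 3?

8

Comparing a few candidate routes:
1 → 4 → 2 → 3: 4 + 6 + 9 = 19
1 → 0 → 5 → 3: 9 + 4 + 1 = 14
1 → 4 → 3: 4 + 9 = 13
1 → 4 → 5 → 3: 4 + 3 + 1 = 8
The minimum is 8.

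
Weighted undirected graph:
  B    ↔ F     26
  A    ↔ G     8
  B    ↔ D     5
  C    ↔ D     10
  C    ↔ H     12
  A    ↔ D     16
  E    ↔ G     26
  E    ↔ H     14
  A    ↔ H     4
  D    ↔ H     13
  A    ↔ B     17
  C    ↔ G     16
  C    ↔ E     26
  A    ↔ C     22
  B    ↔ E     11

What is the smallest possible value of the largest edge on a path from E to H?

Some routes from E to H:
E → H: max(14) = 14
E → B → D → A → H: max(11, 5, 16, 4) = 16
E → B → D → C → H: max(11, 5, 10, 12) = 12
E → B → D → H: max(11, 5, 13) = 13
E → B → D → A → G → C → H: max(11, 5, 16, 8, 16, 12) = 16
The minimum achievable maximum is 12.

12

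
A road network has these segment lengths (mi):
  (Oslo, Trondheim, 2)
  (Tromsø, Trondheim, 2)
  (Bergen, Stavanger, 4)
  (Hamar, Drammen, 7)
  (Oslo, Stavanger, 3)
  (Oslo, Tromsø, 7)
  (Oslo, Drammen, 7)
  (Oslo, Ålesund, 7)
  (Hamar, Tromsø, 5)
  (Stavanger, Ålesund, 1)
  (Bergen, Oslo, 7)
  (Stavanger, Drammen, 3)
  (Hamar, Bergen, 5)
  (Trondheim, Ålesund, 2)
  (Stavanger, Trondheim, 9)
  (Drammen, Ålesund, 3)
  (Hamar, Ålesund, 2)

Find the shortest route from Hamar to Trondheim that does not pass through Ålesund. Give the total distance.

7

Checking several routes:
Hamar - Drammen - Stavanger - Oslo - Trondheim: 7 + 3 + 3 + 2 = 15
Hamar - Tromsø - Oslo - Trondheim: 5 + 7 + 2 = 14
Hamar - Bergen - Oslo - Trondheim: 5 + 7 + 2 = 14
Hamar - Bergen - Stavanger - Oslo - Trondheim: 5 + 4 + 3 + 2 = 14
Hamar - Tromsø - Trondheim: 5 + 2 = 7
Best route has total 7 mi.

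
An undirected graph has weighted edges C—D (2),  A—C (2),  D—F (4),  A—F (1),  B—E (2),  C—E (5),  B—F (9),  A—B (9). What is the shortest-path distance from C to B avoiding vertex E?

11

Routes from C to B avoiding E:
C -> D -> F -> B: 2 + 4 + 9 = 15
C -> A -> B: 2 + 9 = 11
C -> D -> F -> A -> B: 2 + 4 + 1 + 9 = 16
C -> A -> F -> B: 2 + 1 + 9 = 12
Shortest: 11.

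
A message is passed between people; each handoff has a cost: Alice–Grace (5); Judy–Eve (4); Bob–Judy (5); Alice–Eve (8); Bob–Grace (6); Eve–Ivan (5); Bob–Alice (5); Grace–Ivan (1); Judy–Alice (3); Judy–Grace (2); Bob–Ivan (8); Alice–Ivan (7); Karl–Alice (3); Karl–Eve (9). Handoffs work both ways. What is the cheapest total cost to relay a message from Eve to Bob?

9

Checking several routes:
Eve - Judy - Alice - Bob: 4 + 3 + 5 = 12
Eve - Judy - Bob: 4 + 5 = 9
Eve - Judy - Grace - Bob: 4 + 2 + 6 = 12
Eve - Ivan - Grace - Bob: 5 + 1 + 6 = 12
Eve - Ivan - Bob: 5 + 8 = 13
Shortest: 9.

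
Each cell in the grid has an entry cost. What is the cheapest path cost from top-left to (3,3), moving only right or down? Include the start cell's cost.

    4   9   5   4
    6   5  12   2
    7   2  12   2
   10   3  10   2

Path [0,0] -> [0,1] -> [0,2] -> [0,3] -> [1,3] -> [2,3] -> [3,3]: 4 + 9 + 5 + 4 + 2 + 2 + 2 = 28.

28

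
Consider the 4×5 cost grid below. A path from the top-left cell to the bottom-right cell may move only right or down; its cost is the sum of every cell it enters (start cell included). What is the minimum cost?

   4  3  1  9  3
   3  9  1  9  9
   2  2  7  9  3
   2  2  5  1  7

Path (0,0) → (1,0) → (2,0) → (2,1) → (3,1) → (3,2) → (3,3) → (3,4): 4 + 3 + 2 + 2 + 2 + 5 + 1 + 7 = 26.

26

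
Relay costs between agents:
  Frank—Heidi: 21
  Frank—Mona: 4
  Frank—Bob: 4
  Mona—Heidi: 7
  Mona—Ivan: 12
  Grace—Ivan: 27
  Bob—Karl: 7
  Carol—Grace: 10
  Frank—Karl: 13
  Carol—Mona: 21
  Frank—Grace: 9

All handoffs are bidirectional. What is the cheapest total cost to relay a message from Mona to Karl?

Comparing a few candidate routes:
Mona -> Heidi -> Frank -> Bob -> Karl: 7 + 21 + 4 + 7 = 39
Mona -> Frank -> Karl: 4 + 13 = 17
Mona -> Frank -> Bob -> Karl: 4 + 4 + 7 = 15
Shortest: 15.

15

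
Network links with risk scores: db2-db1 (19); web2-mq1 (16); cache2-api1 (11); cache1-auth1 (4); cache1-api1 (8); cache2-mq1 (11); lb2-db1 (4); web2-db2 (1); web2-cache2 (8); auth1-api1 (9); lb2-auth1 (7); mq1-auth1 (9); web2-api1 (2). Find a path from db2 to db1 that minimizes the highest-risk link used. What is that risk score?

Comparing a few candidate routes:
db2→web2→cache2→mq1→auth1→lb2→db1: max(1, 8, 11, 9, 7, 4) = 11
db2→web2→api1→cache2→mq1→auth1→lb2→db1: max(1, 2, 11, 11, 9, 7, 4) = 11
db2→web2→api1→auth1→lb2→db1: max(1, 2, 9, 7, 4) = 9
db2→web2→api1→cache1→auth1→lb2→db1: max(1, 2, 8, 4, 7, 4) = 8
db2→web2→cache2→api1→cache1→auth1→lb2→db1: max(1, 8, 11, 8, 4, 7, 4) = 11
db2→web2→cache2→api1→auth1→lb2→db1: max(1, 8, 11, 9, 7, 4) = 11
Best route has worst link 8.

8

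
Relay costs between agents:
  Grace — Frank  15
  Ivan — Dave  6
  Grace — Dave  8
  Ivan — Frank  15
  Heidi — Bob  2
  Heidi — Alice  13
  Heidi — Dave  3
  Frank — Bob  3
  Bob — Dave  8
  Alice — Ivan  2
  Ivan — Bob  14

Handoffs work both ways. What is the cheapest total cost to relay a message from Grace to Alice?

16

Some routes from Grace to Alice:
Grace-Dave-Bob-Heidi-Alice: 8 + 8 + 2 + 13 = 31
Grace-Dave-Heidi-Bob-Ivan-Alice: 8 + 3 + 2 + 14 + 2 = 29
Grace-Frank-Bob-Heidi-Dave-Ivan-Alice: 15 + 3 + 2 + 3 + 6 + 2 = 31
Grace-Dave-Heidi-Alice: 8 + 3 + 13 = 24
Grace-Frank-Ivan-Alice: 15 + 15 + 2 = 32
Grace-Dave-Ivan-Alice: 8 + 6 + 2 = 16
The minimum is 16.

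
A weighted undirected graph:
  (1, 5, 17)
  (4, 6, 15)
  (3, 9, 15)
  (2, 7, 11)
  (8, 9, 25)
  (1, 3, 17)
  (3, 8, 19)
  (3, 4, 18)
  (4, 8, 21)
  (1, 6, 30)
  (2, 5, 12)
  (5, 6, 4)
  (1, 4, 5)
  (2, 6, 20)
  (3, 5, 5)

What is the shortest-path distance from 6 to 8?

Comparing a few candidate routes:
6→5→3→8: 4 + 5 + 19 = 28
6→5→3→9→8: 4 + 5 + 15 + 25 = 49
6→4→8: 15 + 21 = 36
6→5→1→4→8: 4 + 17 + 5 + 21 = 47
6→5→3→4→8: 4 + 5 + 18 + 21 = 48
6→5→3→1→4→8: 4 + 5 + 17 + 5 + 21 = 52
Shortest: 28.

28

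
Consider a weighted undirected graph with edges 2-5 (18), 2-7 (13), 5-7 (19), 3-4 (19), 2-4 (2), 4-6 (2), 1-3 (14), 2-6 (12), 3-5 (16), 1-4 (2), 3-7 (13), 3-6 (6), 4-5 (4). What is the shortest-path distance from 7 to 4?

15

Checking several routes:
7 - 5 - 4: 19 + 4 = 23
7 - 2 - 6 - 4: 13 + 12 + 2 = 27
7 - 3 - 1 - 4: 13 + 14 + 2 = 29
7 - 3 - 4: 13 + 19 = 32
7 - 2 - 4: 13 + 2 = 15
7 - 3 - 6 - 4: 13 + 6 + 2 = 21
The minimum is 15.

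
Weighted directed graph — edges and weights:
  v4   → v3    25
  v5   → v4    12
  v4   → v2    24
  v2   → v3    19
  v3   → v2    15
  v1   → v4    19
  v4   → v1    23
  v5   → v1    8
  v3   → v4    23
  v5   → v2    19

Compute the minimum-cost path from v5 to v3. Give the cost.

Checking several routes:
v5-v4-v3: 12 + 25 = 37
v5-v1-v4-v3: 8 + 19 + 25 = 52
v5-v2-v3: 19 + 19 = 38
Shortest: 37.

37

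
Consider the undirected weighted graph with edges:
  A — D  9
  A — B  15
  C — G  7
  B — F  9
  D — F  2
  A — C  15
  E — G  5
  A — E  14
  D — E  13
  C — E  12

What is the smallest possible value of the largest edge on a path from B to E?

Comparing a few candidate routes:
B → F → D → E: max(9, 2, 13) = 13
B → F → D → A → E: max(9, 2, 9, 14) = 14
B → F → D → A → C → E: max(9, 2, 9, 15, 12) = 15
B → F → D → A → C → G → E: max(9, 2, 9, 15, 7, 5) = 15
Best route has worst link 13.

13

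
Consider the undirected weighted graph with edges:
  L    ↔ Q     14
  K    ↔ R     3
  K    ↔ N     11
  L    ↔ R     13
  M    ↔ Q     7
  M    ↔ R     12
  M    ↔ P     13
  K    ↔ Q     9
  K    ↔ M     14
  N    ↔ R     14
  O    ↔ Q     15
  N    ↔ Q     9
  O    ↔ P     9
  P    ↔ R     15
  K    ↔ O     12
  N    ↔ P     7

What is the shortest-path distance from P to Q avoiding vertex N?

A few of the P→Q routes:
P→O→K→Q: 9 + 12 + 9 = 30
P→R→K→Q: 15 + 3 + 9 = 27
P→M→Q: 13 + 7 = 20
P→O→Q: 9 + 15 = 24
P→R→M→Q: 15 + 12 + 7 = 34
Shortest: 20.

20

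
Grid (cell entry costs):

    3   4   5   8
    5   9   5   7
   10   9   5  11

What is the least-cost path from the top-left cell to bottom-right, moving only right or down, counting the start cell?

Best path: [0,0] [0,1] [0,2] [1,2] [2,2] [2,3]
Cost: 3 + 4 + 5 + 5 + 5 + 11 = 33

33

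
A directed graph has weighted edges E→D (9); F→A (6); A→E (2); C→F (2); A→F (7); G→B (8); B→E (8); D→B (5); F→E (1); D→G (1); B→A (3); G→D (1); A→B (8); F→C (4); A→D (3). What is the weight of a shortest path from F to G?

Paths from F to G:
F-E-D-G: 1 + 9 + 1 = 11
F-A-E-D-G: 6 + 2 + 9 + 1 = 18
F-A-B-E-D-G: 6 + 8 + 8 + 9 + 1 = 32
F-A-D-G: 6 + 3 + 1 = 10
Best route has total 10.

10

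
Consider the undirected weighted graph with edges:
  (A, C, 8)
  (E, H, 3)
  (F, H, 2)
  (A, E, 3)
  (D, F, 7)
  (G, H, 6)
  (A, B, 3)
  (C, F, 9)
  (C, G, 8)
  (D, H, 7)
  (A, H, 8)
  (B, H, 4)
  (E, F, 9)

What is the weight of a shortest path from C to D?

A few of the C→D routes:
C - G - H - D: 8 + 6 + 7 = 21
C - F - D: 9 + 7 = 16
C - F - H - D: 9 + 2 + 7 = 18
C - A - E - H - D: 8 + 3 + 3 + 7 = 21
Shortest: 16.

16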